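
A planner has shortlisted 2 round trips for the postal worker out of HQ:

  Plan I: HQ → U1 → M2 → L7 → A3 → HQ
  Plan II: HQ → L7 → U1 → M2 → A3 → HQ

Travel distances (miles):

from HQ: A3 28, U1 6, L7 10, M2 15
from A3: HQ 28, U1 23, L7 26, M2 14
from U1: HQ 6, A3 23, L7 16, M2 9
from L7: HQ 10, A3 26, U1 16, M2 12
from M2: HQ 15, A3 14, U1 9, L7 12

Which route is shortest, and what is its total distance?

Plan I: 6 + 9 + 12 + 26 + 28 = 81
Plan II: 10 + 16 + 9 + 14 + 28 = 77

77 miles — Plan II is the shortest.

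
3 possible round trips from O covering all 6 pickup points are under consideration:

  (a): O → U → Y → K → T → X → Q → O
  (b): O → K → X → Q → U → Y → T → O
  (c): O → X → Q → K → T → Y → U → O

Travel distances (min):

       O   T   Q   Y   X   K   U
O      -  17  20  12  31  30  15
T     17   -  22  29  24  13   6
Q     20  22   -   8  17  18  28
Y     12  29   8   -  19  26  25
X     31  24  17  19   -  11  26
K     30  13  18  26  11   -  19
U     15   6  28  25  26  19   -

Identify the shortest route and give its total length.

Shortest is (a), total 140 min.

(a): 15 + 25 + 26 + 13 + 24 + 17 + 20 = 140
(b): 30 + 11 + 17 + 28 + 25 + 29 + 17 = 157
(c): 31 + 17 + 18 + 13 + 29 + 25 + 15 = 148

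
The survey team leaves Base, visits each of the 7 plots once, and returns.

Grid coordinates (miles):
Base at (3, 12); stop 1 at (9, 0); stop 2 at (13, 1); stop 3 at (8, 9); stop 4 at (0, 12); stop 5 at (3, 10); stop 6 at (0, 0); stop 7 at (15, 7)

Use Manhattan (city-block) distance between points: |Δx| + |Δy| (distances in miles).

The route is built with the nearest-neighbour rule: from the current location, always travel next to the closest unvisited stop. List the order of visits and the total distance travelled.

Base → [stop 5:2 / stop 4:3 / stop 3:8 / stop 6:15 / stop 7:17 / stop 1:18 / stop 2:21] → stop 5 (2)
stop 5 → [stop 4:5 / stop 3:6 / stop 6:13 / stop 7:15 / stop 1:16 / stop 2:19] → stop 4 (5)
stop 4 → [stop 3:11 / stop 6:12 / stop 7:20 / stop 1:21 / stop 2:24] → stop 3 (11)
stop 3 → [stop 7:9 / stop 1:10 / stop 2:13 / stop 6:17] → stop 7 (9)
stop 7 → [stop 2:8 / stop 1:13 / stop 6:22] → stop 2 (8)
stop 2 → [stop 1:5 / stop 6:14] → stop 1 (5)
stop 1 → [stop 6:9] → stop 6 (9)
Return stop 6→Base: 15.
Total = 2 + 5 + 11 + 9 + 8 + 5 + 9 + 15 = 64.

Nearest-neighbour total = 64 miles; route Base → stop 5 → stop 4 → stop 3 → stop 7 → stop 2 → stop 1 → stop 6 → Base.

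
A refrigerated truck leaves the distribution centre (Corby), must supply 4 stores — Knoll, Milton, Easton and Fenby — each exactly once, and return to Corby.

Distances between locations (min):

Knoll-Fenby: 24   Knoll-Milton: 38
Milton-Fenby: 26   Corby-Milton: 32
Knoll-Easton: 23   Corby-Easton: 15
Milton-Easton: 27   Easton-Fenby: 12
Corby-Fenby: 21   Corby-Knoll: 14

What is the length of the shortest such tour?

Shortest round trip = 105 min.

Corby→Knoll→Milton→Easton→Fenby→Corby: 14+38+27+12+21 = 112
Corby→Knoll→Milton→Fenby→Easton→Corby: 14+38+26+12+15 = 105
Corby→Knoll→Easton→Milton→Fenby→Corby: 14+23+27+26+21 = 111
Corby→Knoll→Easton→Fenby→Milton→Corby: 14+23+12+26+32 = 107
Corby→Knoll→Fenby→Milton→Easton→Corby: 14+24+26+27+15 = 106
Corby→Knoll→Fenby→Easton→Milton→Corby: 14+24+12+27+32 = 109
Corby→Milton→Knoll→Easton→Fenby→Corby: 32+38+23+12+21 = 126
Corby→Milton→Knoll→Fenby→Easton→Corby: 32+38+24+12+15 = 121
Corby→Milton→Easton→Knoll→Fenby→Corby: 32+27+23+24+21 = 127
Corby→Milton→Fenby→Knoll→Easton→Corby: 32+26+24+23+15 = 120
Corby→Easton→Knoll→Milton→Fenby→Corby: 15+23+38+26+21 = 123
Corby→Easton→Milton→Knoll→Fenby→Corby: 15+27+38+24+21 = 125
The minimum is 105.
One optimal route: Corby → Knoll → Milton → Fenby → Easton → Corby (or its reverse).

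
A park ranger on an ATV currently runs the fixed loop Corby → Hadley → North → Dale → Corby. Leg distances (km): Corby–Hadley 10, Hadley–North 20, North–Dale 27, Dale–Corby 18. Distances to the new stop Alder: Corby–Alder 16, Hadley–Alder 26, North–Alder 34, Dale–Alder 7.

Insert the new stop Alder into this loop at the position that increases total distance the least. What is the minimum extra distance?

Insertion cost between consecutive stops i–j is d(i,Alder) + d(Alder,j) − d(i,j):
  between Corby and Hadley: 16 + 26 − 10 = 32
  between Hadley and North: 26 + 34 − 20 = 40
  between North and Dale: 34 + 7 − 27 = 14
  between Dale and Corby: 7 + 16 − 18 = 5
Cheapest insertion is between Dale and Corby, adding 5.
New total = 75 + 5 = 80.

Minimum extra distance: 5 km, inserting Alder between Dale and Corby.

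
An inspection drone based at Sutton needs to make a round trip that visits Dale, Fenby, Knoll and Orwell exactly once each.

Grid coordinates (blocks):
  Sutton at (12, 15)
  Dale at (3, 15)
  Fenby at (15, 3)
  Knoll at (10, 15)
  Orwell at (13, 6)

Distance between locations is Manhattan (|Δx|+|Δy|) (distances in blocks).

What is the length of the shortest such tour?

48 blocks — the shortest possible round trip.

With 4 stops there are 4!/2 = 12 distinct round trips (a route and its reverse cost the same).
Sutton→Dale→Fenby→Knoll→Orwell→Sutton: 9+24+17+12+10 = 72
Sutton→Dale→Fenby→Orwell→Knoll→Sutton: 9+24+5+12+2 = 52
Sutton→Dale→Knoll→Fenby→Orwell→Sutton: 9+7+17+5+10 = 48
Sutton→Dale→Knoll→Orwell→Fenby→Sutton: 9+7+12+5+15 = 48
Sutton→Dale→Orwell→Fenby→Knoll→Sutton: 9+19+5+17+2 = 52
Sutton→Dale→Orwell→Knoll→Fenby→Sutton: 9+19+12+17+15 = 72
Sutton→Fenby→Dale→Knoll→Orwell→Sutton: 15+24+7+12+10 = 68
Sutton→Fenby→Dale→Orwell→Knoll→Sutton: 15+24+19+12+2 = 72
Sutton→Fenby→Knoll→Dale→Orwell→Sutton: 15+17+7+19+10 = 68
Sutton→Fenby→Orwell→Dale→Knoll→Sutton: 15+5+19+7+2 = 48
Sutton→Knoll→Dale→Fenby→Orwell→Sutton: 2+7+24+5+10 = 48
Sutton→Knoll→Fenby→Dale→Orwell→Sutton: 2+17+24+19+10 = 72
The minimum is 48.
One optimal route: Sutton → Dale → Knoll → Fenby → Orwell → Sutton (or its reverse).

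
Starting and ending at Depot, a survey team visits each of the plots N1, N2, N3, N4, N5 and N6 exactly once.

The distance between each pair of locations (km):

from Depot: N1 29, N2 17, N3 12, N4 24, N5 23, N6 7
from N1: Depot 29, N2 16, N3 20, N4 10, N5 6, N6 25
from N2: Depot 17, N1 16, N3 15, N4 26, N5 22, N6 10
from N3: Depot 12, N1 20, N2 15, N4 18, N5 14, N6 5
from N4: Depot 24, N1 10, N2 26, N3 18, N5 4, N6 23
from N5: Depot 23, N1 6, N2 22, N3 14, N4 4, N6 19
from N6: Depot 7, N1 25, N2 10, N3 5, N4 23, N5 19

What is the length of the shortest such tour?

73 km — the shortest possible round trip.

Depot-N1-N2-N3-N4-N5-N6-Depot: 29+16+15+18+4+19+7 = 108
Depot-N1-N2-N3-N4-N6-N5-Depot: 29+16+15+18+23+19+23 = 143
Depot-N1-N2-N3-N5-N4-N6-Depot: 29+16+15+14+4+23+7 = 108
Depot-N1-N2-N3-N5-N6-N4-Depot: 29+16+15+14+19+23+24 = 140
Depot-N1-N2-N3-N6-N4-N5-Depot: 29+16+15+5+23+4+23 = 115
Depot-N1-N2-N3-N6-N5-N4-Depot: 29+16+15+5+19+4+24 = 112
Depot-N1-N2-N4-N3-N5-N6-Depot: 29+16+26+18+14+19+7 = 129
Depot-N1-N2-N4-N3-N6-N5-Depot: 29+16+26+18+5+19+23 = 136
… (352 more)
Depot-N2-N1-N4-N5-N3-N6-Depot: 17+16+10+4+14+5+7 = 73  ← best
The minimum is 73.
One optimal route: Depot → N2 → N1 → N4 → N5 → N3 → N6 → Depot (or its reverse).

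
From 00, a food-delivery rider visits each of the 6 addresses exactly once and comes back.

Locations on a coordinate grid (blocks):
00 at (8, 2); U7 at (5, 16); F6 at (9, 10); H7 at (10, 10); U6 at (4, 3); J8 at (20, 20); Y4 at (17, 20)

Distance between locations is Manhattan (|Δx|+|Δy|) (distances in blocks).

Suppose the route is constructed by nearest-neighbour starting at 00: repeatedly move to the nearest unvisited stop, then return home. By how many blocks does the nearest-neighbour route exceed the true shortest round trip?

00: U6=5, F6=9, H7=10, U7=17, Y4=27, J8=30 ⇒ U6
U6: F6=12, H7=13, U7=14, Y4=30, J8=33 ⇒ F6
F6: H7=1, U7=10, Y4=18, J8=21 ⇒ H7
H7: U7=11, Y4=17, J8=20 ⇒ U7
U7: Y4=16, J8=19 ⇒ Y4
Y4: J8=3 ⇒ J8
NN route 00 → U6 → F6 → H7 → U7 → Y4 → J8 → 00 costs 78.
Optimal: 00 → F6 → H7 → J8 → Y4 → U7 → U6 → 00 costs 68 (by enumerating all 360 distinct tours).
Excess = 78 − 68 = 10.

Excess over optimum: 10 blocks.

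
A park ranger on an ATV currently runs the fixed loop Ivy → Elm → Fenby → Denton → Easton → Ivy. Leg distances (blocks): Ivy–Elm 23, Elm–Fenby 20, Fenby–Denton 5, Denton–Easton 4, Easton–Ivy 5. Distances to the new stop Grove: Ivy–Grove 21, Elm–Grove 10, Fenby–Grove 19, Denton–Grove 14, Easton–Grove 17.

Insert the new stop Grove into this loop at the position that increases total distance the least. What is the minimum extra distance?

+8 blocks — insert Grove between Ivy and Elm.

Insertion cost between consecutive stops i–j is d(i,Grove) + d(Grove,j) − d(i,j):
  between Ivy and Elm: 21 + 10 − 23 = 8
  between Elm and Fenby: 10 + 19 − 20 = 9
  between Fenby and Denton: 19 + 14 − 5 = 28
  between Denton and Easton: 14 + 17 − 4 = 27
  between Easton and Ivy: 17 + 21 − 5 = 33
Cheapest insertion is between Ivy and Elm, adding 8.
New total = 57 + 8 = 65.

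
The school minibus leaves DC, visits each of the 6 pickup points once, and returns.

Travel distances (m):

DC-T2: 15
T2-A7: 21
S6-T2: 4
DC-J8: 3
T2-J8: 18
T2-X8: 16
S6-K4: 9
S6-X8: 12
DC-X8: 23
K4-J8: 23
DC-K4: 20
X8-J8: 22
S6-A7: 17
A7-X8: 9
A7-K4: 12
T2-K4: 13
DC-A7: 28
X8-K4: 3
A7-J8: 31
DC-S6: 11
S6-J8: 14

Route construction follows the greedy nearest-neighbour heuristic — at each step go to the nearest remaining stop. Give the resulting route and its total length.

From DC: distances to unvisited — J8=3, S6=11, T2=15, K4=20, X8=23, A7=28. Nearest is J8 (3).
From J8: distances to unvisited — S6=14, T2=18, X8=22, K4=23, A7=31. Nearest is S6 (14).
From S6: distances to unvisited — T2=4, K4=9, X8=12, A7=17. Nearest is T2 (4).
From T2: distances to unvisited — K4=13, X8=16, A7=21. Nearest is K4 (13).
From K4: distances to unvisited — X8=3, A7=12. Nearest is X8 (3).
From X8: distances to unvisited — A7=9. Nearest is A7 (9).
Return A7→DC: 28.
Total = 3 + 14 + 4 + 13 + 3 + 9 + 28 = 74.

Total distance 74 m via the nearest-neighbour route DC → J8 → S6 → T2 → K4 → X8 → A7 → DC.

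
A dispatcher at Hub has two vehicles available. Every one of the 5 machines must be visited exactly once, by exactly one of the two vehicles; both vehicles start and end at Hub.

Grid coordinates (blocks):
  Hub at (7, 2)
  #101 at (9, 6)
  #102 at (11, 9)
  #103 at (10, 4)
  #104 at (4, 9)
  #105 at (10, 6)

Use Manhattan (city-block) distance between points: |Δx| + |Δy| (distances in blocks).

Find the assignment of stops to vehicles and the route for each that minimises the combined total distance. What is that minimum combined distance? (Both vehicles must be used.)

Try each way of splitting the stops between the two vehicles (each non-empty) and, for each split, find the best tour for each vehicle:
  {#101} + {#102, #103, #104, #105}: 12 + 28 = 40
  {#102} + {#101, #103, #104, #105}: 22 + 26 = 48
  {#101, #102} + {#103, #104, #105}: 22 + 26 = 48
  {#103} + {#101, #102, #104, #105}: 10 + 28 = 38
  {#101, #103} + {#102, #104, #105}: 14 + 28 = 42
  {#102, #103} + {#101, #104, #105}: 22 + 26 = 48
  … (15 splits in total)
Best: vehicle 1 Hub → #103 → Hub = 10; vehicle 2 Hub → #101 → #105 → #102 → #104 → Hub = 28; combined 38.

38 blocks — the smallest possible combined total.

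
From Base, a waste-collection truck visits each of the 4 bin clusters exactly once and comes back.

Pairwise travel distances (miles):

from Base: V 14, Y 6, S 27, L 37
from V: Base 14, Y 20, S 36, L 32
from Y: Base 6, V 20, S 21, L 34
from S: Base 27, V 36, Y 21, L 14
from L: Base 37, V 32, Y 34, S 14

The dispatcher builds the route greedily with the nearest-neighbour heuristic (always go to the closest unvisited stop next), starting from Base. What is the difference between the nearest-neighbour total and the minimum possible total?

12 miles longer than the optimal tour.

Base: Y=6, V=14, S=27, L=37 ⇒ Y
Y: V=20, S=21, L=34 ⇒ V
V: L=32, S=36 ⇒ L
L: S=14 ⇒ S
NN route Base → Y → V → L → S → Base costs 99.
Optimal: Base → V → L → S → Y → Base costs 87 (by enumerating all 12 distinct tours).
Excess = 99 − 87 = 12.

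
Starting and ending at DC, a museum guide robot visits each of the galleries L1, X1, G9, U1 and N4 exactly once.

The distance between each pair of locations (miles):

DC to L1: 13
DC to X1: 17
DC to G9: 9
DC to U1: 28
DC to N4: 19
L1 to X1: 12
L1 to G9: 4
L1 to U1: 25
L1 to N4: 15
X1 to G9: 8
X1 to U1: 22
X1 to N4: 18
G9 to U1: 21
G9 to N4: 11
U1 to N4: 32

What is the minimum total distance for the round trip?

DC → L1 → X1 → G9 → U1 → N4 → DC: 13+12+8+21+32+19 = 105
DC → L1 → X1 → G9 → N4 → U1 → DC: 13+12+8+11+32+28 = 104
DC → L1 → X1 → U1 → G9 → N4 → DC: 13+12+22+21+11+19 = 98
DC → L1 → X1 → U1 → N4 → G9 → DC: 13+12+22+32+11+9 = 99
DC → L1 → X1 → N4 → G9 → U1 → DC: 13+12+18+11+21+28 = 103
DC → L1 → X1 → N4 → U1 → G9 → DC: 13+12+18+32+21+9 = 105
DC → L1 → G9 → X1 → U1 → N4 → DC: 13+4+8+22+32+19 = 98
DC → L1 → G9 → X1 → N4 → U1 → DC: 13+4+8+18+32+28 = 103
DC → L1 → G9 → U1 → X1 → N4 → DC: 13+4+21+22+18+19 = 97
DC → L1 → G9 → U1 → N4 → X1 → DC: 13+4+21+32+18+17 = 105
DC → L1 → G9 → N4 → X1 → U1 → DC: 13+4+11+18+22+28 = 96
DC → L1 → G9 → N4 → U1 → X1 → DC: 13+4+11+32+22+17 = 99
DC → L1 → U1 → X1 → G9 → N4 → DC: 13+25+22+8+11+19 = 98
DC → L1 → U1 → X1 → N4 → G9 → DC: 13+25+22+18+11+9 = 98
… (46 more)
The minimum is 96.
One optimal route: DC → L1 → G9 → N4 → X1 → U1 → DC (or its reverse).

Minimum total distance: 96 miles.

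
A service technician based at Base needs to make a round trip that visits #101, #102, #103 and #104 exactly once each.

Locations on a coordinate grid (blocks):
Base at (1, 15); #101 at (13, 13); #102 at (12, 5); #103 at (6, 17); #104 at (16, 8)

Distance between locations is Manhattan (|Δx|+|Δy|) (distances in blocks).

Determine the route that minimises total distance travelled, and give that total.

54 blocks — the shortest possible round trip.

There are 12 distinct closed tours to check (reversals are equivalent).
Base - #101 - #102 - #103 - #104 - Base: 14+9+18+19+22 = 82
Base - #101 - #102 - #104 - #103 - Base: 14+9+7+19+7 = 56
Base - #101 - #103 - #102 - #104 - Base: 14+11+18+7+22 = 72
Base - #101 - #103 - #104 - #102 - Base: 14+11+19+7+21 = 72
Base - #101 - #104 - #102 - #103 - Base: 14+8+7+18+7 = 54
Base - #101 - #104 - #103 - #102 - Base: 14+8+19+18+21 = 80
Base - #102 - #101 - #103 - #104 - Base: 21+9+11+19+22 = 82
Base - #102 - #101 - #104 - #103 - Base: 21+9+8+19+7 = 64
Base - #102 - #103 - #101 - #104 - Base: 21+18+11+8+22 = 80
Base - #102 - #104 - #101 - #103 - Base: 21+7+8+11+7 = 54
Base - #103 - #101 - #102 - #104 - Base: 7+11+9+7+22 = 56
Base - #103 - #102 - #101 - #104 - Base: 7+18+9+8+22 = 64
The minimum is 54.
One optimal route: Base → #101 → #104 → #102 → #103 → Base (or its reverse).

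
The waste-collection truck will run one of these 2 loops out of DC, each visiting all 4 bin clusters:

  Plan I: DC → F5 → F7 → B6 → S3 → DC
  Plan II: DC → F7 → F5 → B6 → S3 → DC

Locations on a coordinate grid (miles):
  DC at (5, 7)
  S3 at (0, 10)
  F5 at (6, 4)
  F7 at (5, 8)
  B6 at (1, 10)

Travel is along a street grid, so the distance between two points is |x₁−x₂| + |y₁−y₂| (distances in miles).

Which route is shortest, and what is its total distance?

Plan I: 4 + 5 + 6 + 1 + 8 = 24
Plan II: 1 + 5 + 11 + 1 + 8 = 26

24 miles — Plan I is the shortest.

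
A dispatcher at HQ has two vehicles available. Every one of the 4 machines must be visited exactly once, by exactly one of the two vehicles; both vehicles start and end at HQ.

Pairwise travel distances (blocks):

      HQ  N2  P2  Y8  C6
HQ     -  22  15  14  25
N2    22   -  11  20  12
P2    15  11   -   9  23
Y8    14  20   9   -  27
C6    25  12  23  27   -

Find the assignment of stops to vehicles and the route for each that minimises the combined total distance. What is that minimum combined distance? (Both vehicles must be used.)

Minimum combined distance: 91 blocks.

Check every non-empty split of the stops between the two vehicles; for each half take its own optimal tour:
  {N2} + {P2, Y8, C6}: 44 + 71 = 115
  {P2} + {N2, Y8, C6}: 30 + 71 = 101
  {N2, P2} + {Y8, C6}: 48 + 66 = 114
  {Y8} + {N2, P2, C6}: 28 + 63 = 91
  {N2, Y8} + {P2, C6}: 56 + 63 = 119
  {P2, Y8} + {N2, C6}: 38 + 59 = 97
  … (7 splits in total)
Best: vehicle 1 HQ → Y8 → HQ = 28; vehicle 2 HQ → P2 → N2 → C6 → HQ = 63; combined 91.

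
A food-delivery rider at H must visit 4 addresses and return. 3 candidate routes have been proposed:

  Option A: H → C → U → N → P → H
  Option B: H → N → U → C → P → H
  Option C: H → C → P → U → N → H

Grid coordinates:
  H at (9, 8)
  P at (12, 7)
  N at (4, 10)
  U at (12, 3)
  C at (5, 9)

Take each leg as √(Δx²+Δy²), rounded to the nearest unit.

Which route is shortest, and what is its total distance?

Shortest is Option C, total 31.

Option A: 4 + 9 + 11 + 9 + 3 = 36
Option B: 5 + 11 + 9 + 7 + 3 = 35
Option C: 4 + 7 + 4 + 11 + 5 = 31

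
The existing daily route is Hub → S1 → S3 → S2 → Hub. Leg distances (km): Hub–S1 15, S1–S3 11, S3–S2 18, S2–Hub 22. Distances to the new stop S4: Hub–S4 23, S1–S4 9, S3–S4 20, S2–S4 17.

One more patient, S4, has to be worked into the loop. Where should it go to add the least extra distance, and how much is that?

Insertion cost between consecutive stops i–j is d(i,S4) + d(S4,j) − d(i,j):
  between Hub and S1: 23 + 9 − 15 = 17
  between S1 and S3: 9 + 20 − 11 = 18
  between S3 and S2: 20 + 17 − 18 = 19
  between S2 and Hub: 17 + 23 − 22 = 18
Cheapest insertion is between Hub and S1, adding 17.
New total = 66 + 17 = 83.

Adding 17 km by placing S4 on the Hub–S1 leg.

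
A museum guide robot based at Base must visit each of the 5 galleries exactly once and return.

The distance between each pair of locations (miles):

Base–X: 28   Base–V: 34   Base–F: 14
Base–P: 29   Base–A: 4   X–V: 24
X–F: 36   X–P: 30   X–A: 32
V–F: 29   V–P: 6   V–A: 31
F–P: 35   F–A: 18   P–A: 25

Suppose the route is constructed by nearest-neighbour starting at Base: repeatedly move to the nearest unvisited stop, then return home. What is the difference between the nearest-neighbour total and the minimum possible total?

6 miles longer than the optimal tour.

Base: A=4, F=14, X=28, P=29, V=34 ⇒ A
A: F=18, P=25, V=31, X=32 ⇒ F
F: V=29, P=35, X=36 ⇒ V
V: P=6, X=24 ⇒ P
P: X=30 ⇒ X
NN route Base → A → F → V → P → X → Base costs 115.
Optimal: Base → F → X → V → P → A → Base costs 109 (by enumerating all 60 distinct tours).
Excess = 115 − 109 = 6.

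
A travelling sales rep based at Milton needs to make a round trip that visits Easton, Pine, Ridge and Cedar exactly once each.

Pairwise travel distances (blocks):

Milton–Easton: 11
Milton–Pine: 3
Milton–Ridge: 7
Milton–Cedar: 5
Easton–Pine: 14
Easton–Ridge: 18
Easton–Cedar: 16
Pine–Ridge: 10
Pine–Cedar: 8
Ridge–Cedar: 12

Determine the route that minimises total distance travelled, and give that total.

With 4 stops there are 4!/2 = 12 distinct round trips (a route and its reverse cost the same).
Milton→Easton→Pine→Ridge→Cedar→Milton: 11+14+10+12+5 = 52
Milton→Easton→Pine→Cedar→Ridge→Milton: 11+14+8+12+7 = 52
Milton→Easton→Ridge→Pine→Cedar→Milton: 11+18+10+8+5 = 52
Milton→Easton→Ridge→Cedar→Pine→Milton: 11+18+12+8+3 = 52
Milton→Easton→Cedar→Pine→Ridge→Milton: 11+16+8+10+7 = 52
Milton→Easton→Cedar→Ridge→Pine→Milton: 11+16+12+10+3 = 52
Milton→Pine→Easton→Ridge→Cedar→Milton: 3+14+18+12+5 = 52
Milton→Pine→Easton→Cedar→Ridge→Milton: 3+14+16+12+7 = 52
Milton→Pine→Ridge→Easton→Cedar→Milton: 3+10+18+16+5 = 52
Milton→Pine→Cedar→Easton→Ridge→Milton: 3+8+16+18+7 = 52
Milton→Ridge→Easton→Pine→Cedar→Milton: 7+18+14+8+5 = 52
Milton→Ridge→Pine→Easton→Cedar→Milton: 7+10+14+16+5 = 52
The minimum is 52.
One optimal route: Milton → Easton → Pine → Ridge → Cedar → Milton (or its reverse).

52 blocks — the shortest possible round trip.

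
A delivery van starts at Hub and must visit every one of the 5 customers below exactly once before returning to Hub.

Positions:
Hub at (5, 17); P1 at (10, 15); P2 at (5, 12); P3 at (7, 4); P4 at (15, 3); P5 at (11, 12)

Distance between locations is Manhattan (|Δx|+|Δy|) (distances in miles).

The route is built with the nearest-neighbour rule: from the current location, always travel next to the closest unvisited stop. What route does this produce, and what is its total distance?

Hub → [P2:5 / P1:7 / P5:11 / P3:15 / P4:24] → P2 (5)
P2 → [P5:6 / P1:8 / P3:10 / P4:19] → P5 (6)
P5 → [P1:4 / P3:12 / P4:13] → P1 (4)
P1 → [P3:14 / P4:17] → P3 (14)
P3 → [P4:9] → P4 (9)
Return P4→Hub: 24.
Total = 5 + 6 + 4 + 14 + 9 + 24 = 62.

Total distance 62 miles via the nearest-neighbour route Hub → P2 → P5 → P1 → P3 → P4 → Hub.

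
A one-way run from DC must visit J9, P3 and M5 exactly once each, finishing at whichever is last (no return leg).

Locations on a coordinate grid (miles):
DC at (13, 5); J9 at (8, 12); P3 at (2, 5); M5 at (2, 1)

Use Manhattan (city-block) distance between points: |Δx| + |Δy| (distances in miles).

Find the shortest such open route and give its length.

There are 3! = 6 possible orderings.
DC - J9 - P3 - M5: 12+13+4 = 29
DC - J9 - M5 - P3: 12+17+4 = 33
DC - P3 - J9 - M5: 11+13+17 = 41
DC - P3 - M5 - J9: 11+4+17 = 32
DC - M5 - J9 - P3: 15+17+13 = 45
DC - M5 - P3 - J9: 15+4+13 = 32
The minimum is 29.
One shortest path: DC → J9 → P3 → M5.

Shortest open route: 29 miles.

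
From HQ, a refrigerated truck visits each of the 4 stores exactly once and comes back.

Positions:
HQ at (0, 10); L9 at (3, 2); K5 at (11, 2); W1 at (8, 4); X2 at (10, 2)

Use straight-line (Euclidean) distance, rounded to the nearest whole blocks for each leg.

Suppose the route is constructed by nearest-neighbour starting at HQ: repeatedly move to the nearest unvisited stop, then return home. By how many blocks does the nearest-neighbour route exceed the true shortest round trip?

1 blocks longer than the optimal tour.

HQ: L9=9, W1=10, X2=13, K5=14 ⇒ L9
L9: W1=5, X2=7, K5=8 ⇒ W1
W1: X2=3, K5=4 ⇒ X2
X2: K5=1 ⇒ K5
NN route HQ → L9 → W1 → X2 → K5 → HQ costs 32.
Optimal: HQ → L9 → K5 → X2 → W1 → HQ costs 31 (by enumerating all 12 distinct tours).
Excess = 32 − 31 = 1.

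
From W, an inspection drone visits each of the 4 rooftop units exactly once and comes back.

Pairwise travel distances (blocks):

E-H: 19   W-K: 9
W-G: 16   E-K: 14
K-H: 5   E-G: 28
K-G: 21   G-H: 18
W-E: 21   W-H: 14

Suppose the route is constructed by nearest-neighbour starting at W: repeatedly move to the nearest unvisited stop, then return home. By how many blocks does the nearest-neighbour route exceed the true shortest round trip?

From W: K=9, H=14, G=16, E=21 → choose K (9).
From K: H=5, E=14, G=21 → choose H (5).
From H: G=18, E=19 → choose G (18).
From G: E=28 → choose E (28).
NN route W → K → H → G → E → W costs 81.
Optimal: W → E → K → H → G → W costs 74 (by enumerating all 12 distinct tours).
Excess = 81 − 74 = 7.

The nearest-neighbour route is 7 blocks longer than optimal.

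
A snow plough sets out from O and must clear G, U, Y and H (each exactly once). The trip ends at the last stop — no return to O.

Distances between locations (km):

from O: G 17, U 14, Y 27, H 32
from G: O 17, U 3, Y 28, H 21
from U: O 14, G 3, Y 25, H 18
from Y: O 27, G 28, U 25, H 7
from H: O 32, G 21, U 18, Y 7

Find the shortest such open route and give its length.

There are 4! = 24 possible orderings.
O→G→U→Y→H: 17+3+25+7 = 52
O→G→U→H→Y: 17+3+18+7 = 45
O→G→Y→U→H: 17+28+25+18 = 88
O→G→Y→H→U: 17+28+7+18 = 70
O→G→H→U→Y: 17+21+18+25 = 81
O→G→H→Y→U: 17+21+7+25 = 70
O→U→G→Y→H: 14+3+28+7 = 52
O→U→G→H→Y: 14+3+21+7 = 45
O→U→Y→G→H: 14+25+28+21 = 88
O→U→Y→H→G: 14+25+7+21 = 67
O→U→H→G→Y: 14+18+21+28 = 81
O→U→H→Y→G: 14+18+7+28 = 67
O→Y→G→U→H: 27+28+3+18 = 76
O→Y→G→H→U: 27+28+21+18 = 94
… (10 more)
The minimum is 45.
One shortest path: O → G → U → H → Y.

Shortest open route: 45 km.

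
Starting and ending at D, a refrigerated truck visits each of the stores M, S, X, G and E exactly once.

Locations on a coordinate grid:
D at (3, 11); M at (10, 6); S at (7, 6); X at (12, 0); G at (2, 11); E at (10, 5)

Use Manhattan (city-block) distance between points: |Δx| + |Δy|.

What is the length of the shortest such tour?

There are 60 distinct closed tours to check (reversals are equivalent).
D→M→S→X→G→E→D: 12+3+11+21+14+13 = 74
D→M→S→X→E→G→D: 12+3+11+7+14+1 = 48
D→M→S→G→X→E→D: 12+3+10+21+7+13 = 66
D→M→S→G→E→X→D: 12+3+10+14+7+20 = 66
D→M→S→E→X→G→D: 12+3+4+7+21+1 = 48
D→M→S→E→G→X→D: 12+3+4+14+21+20 = 74
D→M→X→S→G→E→D: 12+8+11+10+14+13 = 68
D→M→X→S→E→G→D: 12+8+11+4+14+1 = 50
D→M→X→G→S→E→D: 12+8+21+10+4+13 = 68
D→M→X→G→E→S→D: 12+8+21+14+4+9 = 68
D→M→X→E→S→G→D: 12+8+7+4+10+1 = 42
D→M→X→E→G→S→D: 12+8+7+14+10+9 = 60
D→M→G→S→X→E→D: 12+13+10+11+7+13 = 66
D→M→G→S→E→X→D: 12+13+10+4+7+20 = 66
… (46 more)
The minimum is 42.
One optimal route: D → M → X → E → S → G → D (or its reverse).

Minimum total distance: 42.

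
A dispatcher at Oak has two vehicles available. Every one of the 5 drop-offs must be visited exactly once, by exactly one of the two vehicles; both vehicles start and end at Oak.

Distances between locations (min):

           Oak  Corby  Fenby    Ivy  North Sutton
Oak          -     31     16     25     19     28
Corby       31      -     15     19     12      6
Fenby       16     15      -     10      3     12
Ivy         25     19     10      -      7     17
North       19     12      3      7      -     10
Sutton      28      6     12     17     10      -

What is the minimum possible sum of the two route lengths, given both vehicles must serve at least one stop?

Minimum combined distance: 110 min.

There are 2^4 − 1 = 15 ways to divide the 5 stops into two non-empty groups. For each, the best each vehicle can do is its own shortest tour through its group:
  {Corby} + {Fenby, Ivy, North, Sutton}: 62 + 70 = 132
  {Fenby} + {Corby, Ivy, North, Sutton}: 32 + 78 = 110
  {Corby, Fenby} + {Ivy, North, Sutton}: 62 + 70 = 132
  {Ivy} + {Corby, Fenby, North, Sutton}: 50 + 65 = 115
  {Corby, Ivy} + {Fenby, North, Sutton}: 75 + 57 = 132
  {Fenby, Ivy} + {Corby, North, Sutton}: 51 + 65 = 116
  … (15 splits in total)
Best: vehicle 1 Oak → Fenby → Oak = 32; vehicle 2 Oak → Ivy → North → Corby → Sutton → Oak = 78; combined 110.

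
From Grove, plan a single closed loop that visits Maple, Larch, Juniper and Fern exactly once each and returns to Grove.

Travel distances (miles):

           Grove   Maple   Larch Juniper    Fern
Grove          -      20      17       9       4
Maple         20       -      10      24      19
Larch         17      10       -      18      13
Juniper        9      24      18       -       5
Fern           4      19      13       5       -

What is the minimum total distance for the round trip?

57 miles — the shortest possible round trip.

Grove - Maple - Larch - Juniper - Fern - Grove: 20+10+18+5+4 = 57
Grove - Maple - Larch - Fern - Juniper - Grove: 20+10+13+5+9 = 57
Grove - Maple - Juniper - Larch - Fern - Grove: 20+24+18+13+4 = 79
Grove - Maple - Juniper - Fern - Larch - Grove: 20+24+5+13+17 = 79
Grove - Maple - Fern - Larch - Juniper - Grove: 20+19+13+18+9 = 79
Grove - Maple - Fern - Juniper - Larch - Grove: 20+19+5+18+17 = 79
Grove - Larch - Maple - Juniper - Fern - Grove: 17+10+24+5+4 = 60
Grove - Larch - Maple - Fern - Juniper - Grove: 17+10+19+5+9 = 60
Grove - Larch - Juniper - Maple - Fern - Grove: 17+18+24+19+4 = 82
Grove - Larch - Fern - Maple - Juniper - Grove: 17+13+19+24+9 = 82
Grove - Juniper - Maple - Larch - Fern - Grove: 9+24+10+13+4 = 60
Grove - Juniper - Larch - Maple - Fern - Grove: 9+18+10+19+4 = 60
The minimum is 57.
One optimal route: Grove → Maple → Larch → Juniper → Fern → Grove (or its reverse).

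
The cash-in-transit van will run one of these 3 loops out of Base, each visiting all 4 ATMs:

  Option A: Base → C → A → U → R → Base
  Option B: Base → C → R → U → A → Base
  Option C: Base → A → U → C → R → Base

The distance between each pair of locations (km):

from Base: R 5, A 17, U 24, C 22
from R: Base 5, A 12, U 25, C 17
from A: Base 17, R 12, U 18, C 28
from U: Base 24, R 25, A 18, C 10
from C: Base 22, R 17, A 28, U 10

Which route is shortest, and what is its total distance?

Option A: 22 + 28 + 18 + 25 + 5 = 98
Option B: 22 + 17 + 25 + 18 + 17 = 99
Option C: 17 + 18 + 10 + 17 + 5 = 67

67 km — Option C is the shortest.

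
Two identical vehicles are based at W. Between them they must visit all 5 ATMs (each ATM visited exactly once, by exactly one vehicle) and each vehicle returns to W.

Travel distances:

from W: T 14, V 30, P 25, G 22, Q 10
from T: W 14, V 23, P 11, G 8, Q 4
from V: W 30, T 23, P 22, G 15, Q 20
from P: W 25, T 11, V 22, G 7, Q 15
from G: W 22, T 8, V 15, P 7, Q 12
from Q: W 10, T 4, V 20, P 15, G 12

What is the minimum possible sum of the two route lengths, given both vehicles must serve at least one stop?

Minimum combined distance: 97.

Check every non-empty split of the stops between the two vehicles; for each half take its own optimal tour:
  {T} + {V, P, G, Q}: 28 + 77 = 105
  {V} + {T, P, G, Q}: 60 + 54 = 114
  {T, V} + {P, G, Q}: 67 + 54 = 121
  {P} + {T, V, G, Q}: 50 + 67 = 117
  {T, P} + {V, G, Q}: 50 + 67 = 117
  {V, P} + {T, G, Q}: 77 + 44 = 121
  … (15 splits in total)
  {T, V, P, G} + {Q}: 77 + 20 = 97  ← best
Best: vehicle 1 W → T → P → G → V → W = 77; vehicle 2 W → Q → W = 20; combined 97.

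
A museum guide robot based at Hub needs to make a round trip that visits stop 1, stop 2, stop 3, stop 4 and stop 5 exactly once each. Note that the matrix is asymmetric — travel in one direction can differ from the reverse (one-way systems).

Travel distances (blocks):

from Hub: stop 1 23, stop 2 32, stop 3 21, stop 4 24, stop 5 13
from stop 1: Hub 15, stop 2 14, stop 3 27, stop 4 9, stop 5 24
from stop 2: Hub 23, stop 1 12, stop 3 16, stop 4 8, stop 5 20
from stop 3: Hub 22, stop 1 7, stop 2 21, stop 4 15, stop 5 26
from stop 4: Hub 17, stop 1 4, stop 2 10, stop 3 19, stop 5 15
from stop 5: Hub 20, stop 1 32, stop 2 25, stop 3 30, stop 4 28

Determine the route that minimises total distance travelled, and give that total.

Hub→stop 1→stop 2→stop 3→stop 4→stop 5→Hub: 23+14+16+15+15+20 = 103
Hub→stop 1→stop 2→stop 3→stop 5→stop 4→Hub: 23+14+16+26+28+17 = 124
Hub→stop 1→stop 2→stop 4→stop 3→stop 5→Hub: 23+14+8+19+26+20 = 110
Hub→stop 1→stop 2→stop 4→stop 5→stop 3→Hub: 23+14+8+15+30+22 = 112
Hub→stop 1→stop 2→stop 5→stop 3→stop 4→Hub: 23+14+20+30+15+17 = 119
Hub→stop 1→stop 2→stop 5→stop 4→stop 3→Hub: 23+14+20+28+19+22 = 126
Hub→stop 1→stop 3→stop 2→stop 4→stop 5→Hub: 23+27+21+8+15+20 = 114
Hub→stop 1→stop 3→stop 2→stop 5→stop 4→Hub: 23+27+21+20+28+17 = 136
Hub→stop 1→stop 3→stop 4→stop 2→stop 5→Hub: 23+27+15+10+20+20 = 115
Hub→stop 1→stop 3→stop 4→stop 5→stop 2→Hub: 23+27+15+15+25+23 = 128
Hub→stop 1→stop 3→stop 5→stop 2→stop 4→Hub: 23+27+26+25+8+17 = 126
Hub→stop 1→stop 3→stop 5→stop 4→stop 2→Hub: 23+27+26+28+10+23 = 137
Hub→stop 1→stop 4→stop 2→stop 3→stop 5→Hub: 23+9+10+16+26+20 = 104
Hub→stop 1→stop 4→stop 2→stop 5→stop 3→Hub: 23+9+10+20+30+22 = 114
… (106 more)
Hub→stop 3→stop 1→stop 2→stop 4→stop 5→Hub: 21+7+14+8+15+20 = 85  ← best
The minimum is 85.
One optimal route: Hub → stop 3 → stop 1 → stop 2 → stop 4 → stop 5 → Hub.

Shortest round trip = 85 blocks.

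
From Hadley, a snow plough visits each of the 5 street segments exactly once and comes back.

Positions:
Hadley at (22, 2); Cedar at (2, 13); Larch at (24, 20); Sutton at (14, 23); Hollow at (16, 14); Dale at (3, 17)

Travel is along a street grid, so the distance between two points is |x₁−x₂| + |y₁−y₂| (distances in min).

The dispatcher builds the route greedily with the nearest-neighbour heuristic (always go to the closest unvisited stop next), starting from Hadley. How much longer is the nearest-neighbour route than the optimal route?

Excess over optimum: 14 min.

From Hadley: Hollow=18, Larch=20, Sutton=29, Cedar=31, Dale=34 → choose Hollow (18).
From Hollow: Sutton=11, Larch=14, Cedar=15, Dale=16 → choose Sutton (11).
From Sutton: Larch=13, Dale=17, Cedar=22 → choose Larch (13).
From Larch: Dale=24, Cedar=29 → choose Dale (24).
From Dale: Cedar=5 → choose Cedar (5).
NN route Hadley → Hollow → Sutton → Larch → Dale → Cedar → Hadley costs 102.
Optimal: Hadley → Larch → Sutton → Dale → Cedar → Hollow → Hadley costs 88 (by enumerating all 60 distinct tours).
Excess = 102 − 88 = 14.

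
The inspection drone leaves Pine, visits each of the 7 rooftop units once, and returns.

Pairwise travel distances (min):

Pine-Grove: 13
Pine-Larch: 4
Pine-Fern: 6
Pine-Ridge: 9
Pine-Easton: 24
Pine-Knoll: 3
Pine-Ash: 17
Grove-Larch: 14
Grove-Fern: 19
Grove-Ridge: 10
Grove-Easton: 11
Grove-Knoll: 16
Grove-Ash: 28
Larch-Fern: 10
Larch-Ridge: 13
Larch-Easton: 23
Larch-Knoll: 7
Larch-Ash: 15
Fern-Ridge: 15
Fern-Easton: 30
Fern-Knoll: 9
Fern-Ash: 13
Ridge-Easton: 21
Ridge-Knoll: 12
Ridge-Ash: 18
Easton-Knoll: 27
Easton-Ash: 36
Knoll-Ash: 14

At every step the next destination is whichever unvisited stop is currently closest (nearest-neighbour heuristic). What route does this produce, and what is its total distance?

From Pine: distances to unvisited — Knoll=3, Larch=4, Fern=6, Ridge=9, Grove=13, Ash=17, Easton=24. Nearest is Knoll (3).
From Knoll: distances to unvisited — Larch=7, Fern=9, Ridge=12, Ash=14, Grove=16, Easton=27. Nearest is Larch (7).
From Larch: distances to unvisited — Fern=10, Ridge=13, Grove=14, Ash=15, Easton=23. Nearest is Fern (10).
From Fern: distances to unvisited — Ash=13, Ridge=15, Grove=19, Easton=30. Nearest is Ash (13).
From Ash: distances to unvisited — Ridge=18, Grove=28, Easton=36. Nearest is Ridge (18).
From Ridge: distances to unvisited — Grove=10, Easton=21. Nearest is Grove (10).
From Grove: distances to unvisited — Easton=11. Nearest is Easton (11).
Return Easton→Pine: 24.
Total = 3 + 7 + 10 + 13 + 18 + 10 + 11 + 24 = 96.

96 min along Pine → Knoll → Larch → Fern → Ash → Ridge → Grove → Easton → Pine.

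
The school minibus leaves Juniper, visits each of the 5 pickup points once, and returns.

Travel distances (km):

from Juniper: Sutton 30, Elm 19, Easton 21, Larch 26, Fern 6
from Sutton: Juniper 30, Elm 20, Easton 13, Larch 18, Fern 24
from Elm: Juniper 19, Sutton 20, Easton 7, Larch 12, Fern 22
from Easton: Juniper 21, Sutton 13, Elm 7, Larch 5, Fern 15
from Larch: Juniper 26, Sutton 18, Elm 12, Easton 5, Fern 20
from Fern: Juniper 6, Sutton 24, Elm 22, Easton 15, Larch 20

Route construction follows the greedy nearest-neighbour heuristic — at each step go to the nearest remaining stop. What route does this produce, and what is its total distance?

At Juniper the remaining stops are Fern 6, Elm 19, Easton 21, Larch 26, Sutton 30; go to Fern.
At Fern the remaining stops are Easton 15, Larch 20, Elm 22, Sutton 24; go to Easton.
At Easton the remaining stops are Larch 5, Elm 7, Sutton 13; go to Larch.
At Larch the remaining stops are Elm 12, Sutton 18; go to Elm.
At Elm the remaining stops are Sutton 20; go to Sutton.
Return Sutton→Juniper: 30.
Total = 6 + 15 + 5 + 12 + 20 + 30 = 88.

Total distance 88 km via the nearest-neighbour route Juniper → Fern → Easton → Larch → Elm → Sutton → Juniper.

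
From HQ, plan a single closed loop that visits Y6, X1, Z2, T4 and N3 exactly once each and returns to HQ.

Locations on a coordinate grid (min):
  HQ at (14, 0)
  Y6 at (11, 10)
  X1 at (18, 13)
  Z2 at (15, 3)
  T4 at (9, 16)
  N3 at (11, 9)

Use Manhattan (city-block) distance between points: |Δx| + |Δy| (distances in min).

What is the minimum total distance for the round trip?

With 5 stops there are 5!/2 = 60 distinct round trips (a route and its reverse cost the same).
HQ → Y6 → X1 → Z2 → T4 → N3 → HQ: 13+10+13+19+9+12 = 76
HQ → Y6 → X1 → Z2 → N3 → T4 → HQ: 13+10+13+10+9+21 = 76
HQ → Y6 → X1 → T4 → Z2 → N3 → HQ: 13+10+12+19+10+12 = 76
HQ → Y6 → X1 → T4 → N3 → Z2 → HQ: 13+10+12+9+10+4 = 58
HQ → Y6 → X1 → N3 → Z2 → T4 → HQ: 13+10+11+10+19+21 = 84
HQ → Y6 → X1 → N3 → T4 → Z2 → HQ: 13+10+11+9+19+4 = 66
HQ → Y6 → Z2 → X1 → T4 → N3 → HQ: 13+11+13+12+9+12 = 70
HQ → Y6 → Z2 → X1 → N3 → T4 → HQ: 13+11+13+11+9+21 = 78
HQ → Y6 → Z2 → T4 → X1 → N3 → HQ: 13+11+19+12+11+12 = 78
HQ → Y6 → Z2 → T4 → N3 → X1 → HQ: 13+11+19+9+11+17 = 80
HQ → Y6 → Z2 → N3 → X1 → T4 → HQ: 13+11+10+11+12+21 = 78
HQ → Y6 → Z2 → N3 → T4 → X1 → HQ: 13+11+10+9+12+17 = 72
HQ → Y6 → T4 → X1 → Z2 → N3 → HQ: 13+8+12+13+10+12 = 68
HQ → Y6 → T4 → X1 → N3 → Z2 → HQ: 13+8+12+11+10+4 = 58
… (46 more)
HQ → Z2 → X1 → T4 → Y6 → N3 → HQ: 4+13+12+8+1+12 = 50  ← best
The minimum is 50.
One optimal route: HQ → Z2 → X1 → T4 → Y6 → N3 → HQ (or its reverse).

Shortest round trip = 50 min.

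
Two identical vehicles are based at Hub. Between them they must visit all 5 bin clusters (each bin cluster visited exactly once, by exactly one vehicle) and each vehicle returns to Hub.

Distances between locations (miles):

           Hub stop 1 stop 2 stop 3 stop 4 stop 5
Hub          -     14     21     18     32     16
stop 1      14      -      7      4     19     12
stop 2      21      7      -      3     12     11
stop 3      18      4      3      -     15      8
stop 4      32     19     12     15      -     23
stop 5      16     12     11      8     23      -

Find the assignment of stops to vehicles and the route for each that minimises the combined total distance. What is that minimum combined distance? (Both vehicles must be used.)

97 miles — the smallest possible combined total.

Try each way of splitting the stops between the two vehicles (each non-empty) and, for each split, find the best tour for each vehicle:
  {stop 1} + {stop 2, stop 3, stop 4, stop 5}: 28 + 71 = 99
  {stop 2} + {stop 1, stop 3, stop 4, stop 5}: 42 + 72 = 114
  {stop 1, stop 2} + {stop 3, stop 4, stop 5}: 42 + 71 = 113
  {stop 3} + {stop 1, stop 2, stop 4, stop 5}: 36 + 72 = 108
  {stop 1, stop 3} + {stop 2, stop 4, stop 5}: 36 + 71 = 107
  {stop 2, stop 3} + {stop 1, stop 4, stop 5}: 42 + 72 = 114
  … (15 splits in total)
  {stop 1, stop 2, stop 3, stop 4} + {stop 5}: 65 + 32 = 97  ← best
Best: vehicle 1 Hub → stop 1 → stop 3 → stop 2 → stop 4 → Hub = 65; vehicle 2 Hub → stop 5 → Hub = 32; combined 97.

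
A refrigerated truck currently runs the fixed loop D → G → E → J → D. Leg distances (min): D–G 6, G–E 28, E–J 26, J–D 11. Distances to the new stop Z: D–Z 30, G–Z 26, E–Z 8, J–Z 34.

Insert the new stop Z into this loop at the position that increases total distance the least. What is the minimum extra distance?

Insertion cost between consecutive stops i–j is d(i,Z) + d(Z,j) − d(i,j):
  between D and G: 30 + 26 − 6 = 50
  between G and E: 26 + 8 − 28 = 6
  between E and J: 8 + 34 − 26 = 16
  between J and D: 34 + 30 − 11 = 53
Cheapest insertion is between G and E, adding 6.
New total = 71 + 6 = 77.

Adding 6 min by placing Z on the G–E leg.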